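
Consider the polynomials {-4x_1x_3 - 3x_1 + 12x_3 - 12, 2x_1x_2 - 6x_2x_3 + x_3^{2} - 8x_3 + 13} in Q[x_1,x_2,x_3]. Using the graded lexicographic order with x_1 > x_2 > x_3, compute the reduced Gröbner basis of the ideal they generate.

f_1 = -4x_1x_3 - 3x_1 + 12x_3 - 12, LT = x_1x_3.
f_2 = 2x_1x_2 - 6x_2x_3 + x_3^{2} - 8x_3 + 13, LT = x_1x_2.

S(f_1,f_2): lcm = x_1x_2x_3. S = 3x_2x_3^{2} - \tfrac{1}{2}x_3^{3} + \tfrac{3}{4}x_1x_2 - 3x_2x_3 + 4x_3^{2} + 3x_2 - \tfrac{13}{2}x_3.
  reduce S modulo (f_1, f_2):
  remainder 3x_2x_3^{2} - \tfrac{1}{2}x_3^{3} - \tfrac{3}{4}x_2x_3 + \tfrac{29}{8}x_3^{2} + 3x_2 - \tfrac{7}{2}x_3 - \tfrac{39}{8} ≠ 0; add g_3 = 3x_2x_3^{2} - \tfrac{1}{2}x_3^{3} - \tfrac{3}{4}x_2x_3 + \tfrac{29}{8}x_3^{2} + 3x_2 - \tfrac{7}{2}x_3 - \tfrac{39}{8} to the basis.

The other S-polynomials (S(f_1,g_3), S(f_2,g_3)) all reduce to 0 modulo the current basis, so we have a Gröbner basis.

G = {x_2x_3^{2} - \tfrac{1}{6}x_3^{3} - \tfrac{1}{4}x_2x_3 + \tfrac{29}{24}x_3^{2} + x_2 - \tfrac{7}{6}x_3 - \tfrac{13}{8}, x_1x_2 - 3x_2x_3 + \tfrac{1}{2}x_3^{2} - 4x_3 + \tfrac{13}{2}, x_1x_3 + \tfrac{3}{4}x_1 - 3x_3 + 3}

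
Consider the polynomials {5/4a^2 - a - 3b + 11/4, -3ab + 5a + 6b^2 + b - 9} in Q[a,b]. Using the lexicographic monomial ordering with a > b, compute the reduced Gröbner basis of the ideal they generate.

G = {a + 9/7b^3 + 9/7b^2 + 13/35b - 138/35, b^4 - 2/3b^3 + 8/45b^2 - 148/45b + 25/9}

f_1 = 5/4a^2 - a - 3b + 11/4, LT = a^2.
f_2 = -3ab + 5a + 6b^2 + b - 9, LT = ab.

S(f_1,f_2): lcm = a^2b. S = 5/3a^2 + 2ab^2 - 7/15ab - 3a - 12/5b^2 + 11/5b.
  leading term a^2: subtract (4/3)·f_1 from 5/3a^2 + 2ab^2 - 7/15ab - 3a - 12/5b^2 + 11/5b → 2ab^2 - 7/15ab - 5/3a - 12/5b^2 + 31/5b - 11/3
  leading term ab^2: subtract (-2/3b)·f_2 from 2ab^2 - 7/15ab - 5/3a - 12/5b^2 + 31/5b - 11/3 → 43/15ab - 5/3a + 4b^3 - 26/15b^2 + 1/5b - 11/3
  leading term ab: subtract (-43/45)·f_2 from 43/15ab - 5/3a + 4b^3 - 26/15b^2 + 1/5b - 11/3 → 28/9a + 4b^3 + 4b^2 + 52/45b - 184/15
  leading term a: no divisor's leading term divides it; move 28/9a to the remainder.
  leading term b^3: no divisor's leading term divides it; move 4b^3 to the remainder.
  leading term b^2: no divisor's leading term divides it; move 4b^2 to the remainder.
  leading term b: no divisor's leading term divides it; move 52/45b to the remainder.
  leading term 1: no divisor's leading term divides it; move -184/15 to the remainder.
  remainder 28/9a + 4b^3 + 4b^2 + 52/45b - 184/15 ≠ 0; add g_3 = 28/9a + 4b^3 + 4b^2 + 52/45b - 184/15 to the basis.

S(f_1,g_3): lcm = a^2. S = -9/7ab^3 - 9/7ab^2 - 13/35ab + 22/7a - 12/5b + 11/5.
  leading term ab^3: subtract (3/7b^2)·f_2 from -9/7ab^3 - 9/7ab^2 - 13/35ab + 22/7a - 12/5b + 11/5 → -24/7ab^2 - 13/35ab + 22/7a - 18/7b^4 - 3/7b^3 + 27/7b^2 - 12/5b + 11/5
  leading term ab^2: subtract (8/7b)·f_2 from -24/7ab^2 - 13/35ab + 22/7a - 18/7b^4 - 3/7b^3 + 27/7b^2 - 12/5b + 11/5 → -213/35ab + 22/7a - 18/7b^4 - 51/7b^3 + 19/7b^2 + 276/35b + 11/5
  leading term ab: subtract (71/35)·f_2 from -213/35ab + 22/7a - 18/7b^4 - 51/7b^3 + 19/7b^2 + 276/35b + 11/5 → -7a - 18/7b^4 - 51/7b^3 - 331/35b^2 + 41/7b + 716/35
  leading term a: subtract (-9/4)·g_3 from -7a - 18/7b^4 - 51/7b^3 - 331/35b^2 + 41/7b + 716/35 → -18/7b^4 + 12/7b^3 - 16/35b^2 + 296/35b - 50/7
  leading term b^4: no divisor's leading term divides it; move -18/7b^4 to the remainder.
  leading term b^3: no divisor's leading term divides it; move 12/7b^3 to the remainder.
  leading term b^2: no divisor's leading term divides it; move -16/35b^2 to the remainder.
  leading term b: no divisor's leading term divides it; move 296/35b to the remainder.
  leading term 1: no divisor's leading term divides it; move -50/7 to the remainder.
  remainder -18/7b^4 + 12/7b^3 - 16/35b^2 + 296/35b - 50/7 ≠ 0; add g_4 = -18/7b^4 + 12/7b^3 - 16/35b^2 + 296/35b - 50/7 to the basis.

S(f_2,g_3): lcm = ab. S = -5/3a - 9/7b^4 - 9/7b^3 - 83/35b^2 + 379/105b + 3.
  leading term a: subtract (-15/28)·g_3 from -5/3a - 9/7b^4 - 9/7b^3 - 83/35b^2 + 379/105b + 3 → -9/7b^4 + 6/7b^3 - 8/35b^2 + 148/35b - 25/7
  leading term b^4: subtract (1/2)·g_4 from -9/7b^4 + 6/7b^3 - 8/35b^2 + 148/35b - 25/7 → 0
  remainder 0.

S(f_1,g_4): leading monomials are coprime, so the S-polynomial reduces to 0 (Buchberger's first criterion).
S(f_2,g_4): lcm = ab^4. S = -ab^3 - 8/45ab^2 + 148/45ab - 25/9a - 2b^5 - 1/3b^4 + 3b^3.
  leading term ab^3: subtract (1/3b^2)·f_2 from -ab^3 - 8/45ab^2 + 148/45ab - 25/9a - 2b^5 - 1/3b^4 + 3b^3 → -83/45ab^2 + 148/45ab - 25/9a - 2b^5 - 7/3b^4 + 8/3b^3 + 3b^2
  leading term ab^2: subtract (83/135b)·f_2 from -83/45ab^2 + 148/45ab - 25/9a - 2b^5 - 7/3b^4 + 8/3b^3 + 3b^2 → 29/135ab - 25/9a - 2b^5 - 7/3b^4 - 46/45b^3 + 322/135b^2 + 83/15b
  leading term ab: subtract (-29/405)·f_2 from 29/135ab - 25/9a - 2b^5 - 7/3b^4 - 46/45b^3 + 322/135b^2 + 83/15b → -196/81a - 2b^5 - 7/3b^4 - 46/45b^3 + 76/27b^2 + 454/81b - 29/45
  leading term a: subtract (-7/9)·g_3 from -196/81a - 2b^5 - 7/3b^4 - 46/45b^3 + 76/27b^2 + 454/81b - 29/45 → -2b^5 - 7/3b^4 + 94/45b^3 + 160/27b^2 + 878/135b - 275/27
  leading term b^5: subtract (7/9b)·g_4 from -2b^5 - 7/3b^4 + 94/45b^3 + 160/27b^2 + 878/135b - 275/27 → -11/3b^4 + 22/9b^3 - 88/135b^2 + 1628/135b - 275/27
  leading term b^4: subtract (77/54)·g_4 from -11/3b^4 + 22/9b^3 - 88/135b^2 + 1628/135b - 275/27 → 0
  remainder 0.

S(g_3,g_4): leading monomials are coprime, so the S-polynomial reduces to 0 (Buchberger's first criterion).
Every S-polynomial of the final basis reduces to 0, so we have a Gröbner basis.
Inter-reduce: drop elements whose leading term is divisible by another's, tail-reduce, and make monic.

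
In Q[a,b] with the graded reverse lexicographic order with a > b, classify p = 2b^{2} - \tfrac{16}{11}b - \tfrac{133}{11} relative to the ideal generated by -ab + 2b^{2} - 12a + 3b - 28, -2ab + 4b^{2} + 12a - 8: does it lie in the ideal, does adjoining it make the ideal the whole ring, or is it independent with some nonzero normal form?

Adjoining 2b^{2} - \tfrac{16}{11}b - \tfrac{133}{11} makes the ideal the whole ring: the system is inconsistent.

First compute the reduced Gröbner basis of I by Buchberger's algorithm.
f_1 = -ab + 2b^{2} - 12a + 3b - 28, LT = ab.
f_2 = -2ab + 4b^{2} + 12a - 8, LT = ab.

S(f_1,f_2): lcm = ab. S = 18a - 3b + 24.
  leading term a: no divisor's leading term divides it; move 18a to the remainder.
  leading term b: no divisor's leading term divides it; move -3b to the remainder.
  leading term 1: no divisor's leading term divides it; move 24 to the remainder.
  remainder 18a - 3b + 24 ≠ 0; add h_3 = 18a - 3b + 24 to the basis.

S(f_1,h_3): lcm = ab. S = -\tfrac{11}{6}b^{2} + 12a - \tfrac{13}{3}b + 28.
  leading term b^{2}: no divisor's leading term divides it; move -\tfrac{11}{6}b^{2} to the remainder.
  leading term a: subtract (\tfrac{2}{3})·h_3 from 12a - \tfrac{13}{3}b + 28 → -\tfrac{7}{3}b + 12
  leading term b: no divisor's leading term divides it; move -\tfrac{7}{3}b to the remainder.
  leading term 1: no divisor's leading term divides it; move 12 to the remainder.
  remainder -\tfrac{11}{6}b^{2} - \tfrac{7}{3}b + 12 ≠ 0; add h_4 = -\tfrac{11}{6}b^{2} - \tfrac{7}{3}b + 12 to the basis.

The other S-polynomials (S(f_2,h_3), S(f_1,h_4), S(f_2,h_4), S(h_3,h_4)) all reduce to 0 modulo the current basis, so we have a Gröbner basis.
Inter-reduce: drop elements whose leading term is divisible by another's, tail-reduce, and make monic.
Reduced Gröbner basis: {b^{2} + \tfrac{14}{11}b - \tfrac{72}{11}, a - \tfrac{1}{6}b + \tfrac{4}{3}}.
Label its elements g_1 = b^{2} + \tfrac{14}{11}b - \tfrac{72}{11}, g_2 = a - \tfrac{1}{6}b + \tfrac{4}{3}.

Reduce p = 2b^{2} - \tfrac{16}{11}b - \tfrac{133}{11} modulo G:
  leading term b^{2}: subtract (2)·g_1 from 2b^{2} - \tfrac{16}{11}b - \tfrac{133}{11} → -4b + 1
  leading term b: no divisor's leading term divides it; move -4b to the remainder.
  leading term 1: no divisor's leading term divides it; move 1 to the remainder.
  normal form = -4b + 1.
The normal form is nonzero, so p ∉ I. Since p minus its normal form lies in I, I + (p) = I + (r) where r = -4b + 1; decide whether this ideal is the whole ring.
Run Buchberger on G together with r (pairs among the g_i already reduce to 0 since G is a Gröbner basis):
g_1 = b^{2} + \tfrac{14}{11}b - \tfrac{72}{11}, LT = b^{2}.
g_2 = a - \tfrac{1}{6}b + \tfrac{4}{3}, LT = a.
r = -4b + 1, LT = b.

S(g_1,r): lcm = b^{2}. S = \tfrac{67}{44}b - \tfrac{72}{11}.
  leading term b: subtract (-\tfrac{67}{176})·r from \tfrac{67}{44}b - \tfrac{72}{11} → -\tfrac{1085}{176}
  leading term 1: no divisor's leading term divides it; move -\tfrac{1085}{176} to the remainder.
  remainder -\tfrac{1085}{176} ≠ 0; add m_4 = -\tfrac{1085}{176} to the basis.

The other S-polynomials (S(g_1,g_2), S(g_2,r), S(g_1,m_4), S(g_2,m_4), S(r,m_4)) all reduce to 0 modulo the current basis, so we have a Gröbner basis.
Inter-reduce: drop elements whose leading term is divisible by another's, tail-reduce, and make monic.
Reduced Gröbner basis: {1}.
The reduced Gröbner basis of I + (p) is {1}: the ideal is the whole ring, so the enlarged system has no common solution — adjoining p is inconsistent.

The remainder on division by a Gröbner basis is unique — it is the normal form.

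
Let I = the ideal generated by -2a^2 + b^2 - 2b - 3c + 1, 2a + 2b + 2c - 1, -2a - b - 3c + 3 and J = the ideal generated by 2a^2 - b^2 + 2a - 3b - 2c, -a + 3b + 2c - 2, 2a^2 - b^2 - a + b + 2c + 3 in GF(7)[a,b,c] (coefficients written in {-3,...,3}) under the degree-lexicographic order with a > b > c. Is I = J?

No, the ideals differ.

For a fixed monomial order, each ideal has a unique reduced Gröbner basis; comparing bases decides equality.
Buchberger on the first generating set:
f_1 = -2a^2 + b^2 - 2b - 3c + 1, LT = a^2.
f_2 = 2a + 2b + 2c - 1, LT = a.
f_3 = -2a - b - 3c + 3, LT = a.

S(f_1,f_2): lcm = a^2. S = -ab - ac + 3b^2 - 3a + b - 2c + 3.
  leading term ab: subtract (3b)·f_2 from -ab - ac + 3b^2 - 3a + b - 2c + 3 → -ac - 3b^2 + bc - 3a - 3b - 2c + 3
  leading term ac: subtract (3c)·f_2 from -ac - 3b^2 + bc - 3a - 3b - 2c + 3 → -3b^2 + 2bc + c^2 - 3a - 3b + c + 3
  leading term b^2: no divisor's leading term divides it; move -3b^2 to the remainder.
  leading term bc: no divisor's leading term divides it; move 2bc to the remainder.
  leading term c^2: no divisor's leading term divides it; move c^2 to the remainder.
  leading term a: subtract (2)·f_2 from -3a - 3b + c + 3 → -3c - 2
  leading term c: no divisor's leading term divides it; move -3c to the remainder.
  leading term 1: no divisor's leading term divides it; move -2 to the remainder.
  remainder -3b^2 + 2bc + c^2 - 3c - 2 ≠ 0; add g_4 = -3b^2 + 2bc + c^2 - 3c - 2 to the basis.

S(f_1,f_3): lcm = a^2. S = 3ab + 2ac + 3b^2 - 2a + b - 2c + 3.
  leading term ab: subtract (-2b)·f_2 from 3ab + 2ac + 3b^2 - 2a + b - 2c + 3 → 2ac - 3bc - 2a - b - 2c + 3
  leading term ac: subtract (c)·f_2 from 2ac - 3bc - 2a - b - 2c + 3 → 2bc - 2c^2 - 2a - b - c + 3
  leading term bc: no divisor's leading term divides it; move 2bc to the remainder.
  leading term c^2: no divisor's leading term divides it; move -2c^2 to the remainder.
  leading term a: subtract (-1)·f_2 from -2a - b - c + 3 → b + c + 2
  leading term b: no divisor's leading term divides it; move b to the remainder.
  leading term c: no divisor's leading term divides it; move c to the remainder.
  leading term 1: no divisor's leading term divides it; move 2 to the remainder.
  remainder 2bc - 2c^2 + b + c + 2 ≠ 0; add g_5 = 2bc - 2c^2 + b + c + 2 to the basis.

S(f_2,f_3): lcm = a. S = -3b + 3c + 1.
  leading term b: no divisor's leading term divides it; move -3b to the remainder.
  leading term c: no divisor's leading term divides it; move 3c to the remainder.
  leading term 1: no divisor's leading term divides it; move 1 to the remainder.
  remainder -3b + 3c + 1 ≠ 0; add g_6 = -3b + 3c + 1 to the basis.

S(g_4,g_5): lcm = b^2c. S = -2bc^2 + 2c^3 + 3b^2 + 3bc + c^2 - b + 3c.
  leading term bc^2: subtract (-c)·g_5 from -2bc^2 + 2c^3 + 3b^2 + 3bc + c^2 - b + 3c → 3b^2 - 3bc + 2c^2 - b - 2c
  leading term b^2: subtract (-1)·g_4 from 3b^2 - 3bc + 2c^2 - b - 2c → -bc + 3c^2 - b + 2c - 2
  leading term bc: subtract (3)·g_5 from -bc + 3c^2 - b + 2c - 2 → 2c^2 + 3b - c - 1
  leading term c^2: no divisor's leading term divides it; move 2c^2 to the remainder.
  leading term b: subtract (-1)·g_6 from 3b - c - 1 → 2c
  leading term c: no divisor's leading term divides it; move 2c to the remainder.
  remainder 2c^2 + 2c ≠ 0; add g_7 = 2c^2 + 2c to the basis.

S(g_4,g_6): lcm = b^2. S = -2bc + 2c^2 - 2b + c + 3.
  leading term bc: subtract (-1)·g_5 from -2bc + 2c^2 - 2b + c + 3 → -b + 2c - 2
  leading term b: subtract (-2)·g_6 from -b + 2c - 2 → c
  leading term c: no divisor's leading term divides it; move c to the remainder.
  remainder c ≠ 0; add g_8 = c to the basis.

The other S-polynomials (S(f_1,g_4), S(f_2,g_4), S(f_3,g_4), S(f_1,g_5), S(f_2,g_5), S(f_3,g_5), S(f_1,g_6), S(f_2,g_6), S(f_3,g_6), S(g_5,g_6), S(f_1,g_7), S(f_2,g_7), S(f_3,g_7), S(g_4,g_7), S(g_5,g_7), S(g_6,g_7), S(f_1,g_8), S(f_2,g_8), S(f_3,g_8), S(g_4,g_8), S(g_5,g_8), S(g_6,g_8), S(g_7,g_8)) all reduce to 0 modulo the current basis, so we have a Gröbner basis.
Inter-reduce: drop elements whose leading term is divisible by another's, tail-reduce, and make monic.
Reduced Gröbner basis: {a + 1, b + 2, c}.

Buchberger on the second generating set:
h_1 = 2a^2 - b^2 + 2a - 3b - 2c, LT = a^2.
h_2 = -a + 3b + 2c - 2, LT = a.
h_3 = 2a^2 - b^2 - a + b + 2c + 3, LT = a^2.

S(h_1,h_2): lcm = a^2. S = 3ab + 2ac + 3b^2 - a + 2b - c.
  leading term ab: subtract (-3b)·h_2 from 3ab + 2ac + 3b^2 - a + 2b - c → 2ac - 2b^2 - bc - a + 3b - c
  leading term ac: subtract (-2c)·h_2 from 2ac - 2b^2 - bc - a + 3b - c → -2b^2 - 2bc - 3c^2 - a + 3b + 2c
  leading term b^2: no divisor's leading term divides it; move -2b^2 to the remainder.
  leading term bc: no divisor's leading term divides it; move -2bc to the remainder.
  leading term c^2: no divisor's leading term divides it; move -3c^2 to the remainder.
  leading term a: subtract (1)·h_2 from -a + 3b + 2c → 2
  leading term 1: no divisor's leading term divides it; move 2 to the remainder.
  remainder -2b^2 - 2bc - 3c^2 + 2 ≠ 0; add k_4 = -2b^2 - 2bc - 3c^2 + 2 to the basis.

S(h_1,h_3): lcm = a^2. S = -2a - 2b - 2c + 2.
  leading term a: subtract (2)·h_2 from -2a - 2b - 2c + 2 → -b + c - 1
  leading term b: no divisor's leading term divides it; move -b to the remainder.
  leading term c: no divisor's leading term divides it; move c to the remainder.
  leading term 1: no divisor's leading term divides it; move -1 to the remainder.
  remainder -b + c - 1 ≠ 0; add k_5 = -b + c - 1 to the basis.

S(k_4,k_5): lcm = b^2. S = 2bc - 2c^2 - b - 1.
  leading term bc: subtract (-2c)·k_5 from 2bc - 2c^2 - b - 1 → -b - 2c - 1
  leading term b: subtract (1)·k_5 from -b - 2c - 1 → -3c
  leading term c: no divisor's leading term divides it; move -3c to the remainder.
  remainder -3c ≠ 0; add k_6 = -3c to the basis.

The other S-polynomials (S(h_2,h_3), S(h_1,k_4), S(h_2,k_4), S(h_3,k_4), S(h_1,k_5), S(h_2,k_5), S(h_3,k_5), S(h_1,k_6), S(h_2,k_6), S(h_3,k_6), S(k_4,k_6), S(k_5,k_6)) all reduce to 0 modulo the current basis, so we have a Gröbner basis.
Inter-reduce: drop elements whose leading term is divisible by another's, tail-reduce, and make monic.
Reduced Gröbner basis: {a - 2, b + 1, c}.

These differ, so the ideals are not equal.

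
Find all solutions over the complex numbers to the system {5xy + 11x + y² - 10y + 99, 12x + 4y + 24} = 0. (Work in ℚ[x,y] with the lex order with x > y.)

Compute a lex Gröbner basis by Buchberger's algorithm.
f_1 = 5xy + 11x + y² - 10y + 99, LT = xy.
f_2 = 12x + 4y + 24, LT = x.

S(f_1,f_2): lcm = xy. S = 11/5x - 2/15y² - 4y + 99/5.
  leading term x: subtract (11/60)·f_2 from 11/5x - 2/15y² - 4y + 99/5 → -2/15y² - 71/15y + 77/5
  leading term y²: no divisor's leading term divides it; move -2/15y² to the remainder.
  leading term y: no divisor's leading term divides it; move -71/15y to the remainder.
  leading term 1: no divisor's leading term divides it; move 77/5 to the remainder.
  remainder -2/15y² - 71/15y + 77/5 ≠ 0; add h_3 = -2/15y² - 71/15y + 77/5 to the basis.

The other S-polynomials (S(f_1,h_3), S(f_2,h_3)) all reduce to 0 modulo the current basis, so we have a Gröbner basis.
Inter-reduce: drop elements whose leading term is divisible by another's, tail-reduce, and make monic.
Reduced Gröbner basis: {x + ⅓y + 2, y² + 71/2y - 231/2}.

Elimination: the polynomial y² + 71/2y - 231/2 lies in the elimination ideal for y, so y ∈ {-77/2, 3}. For each such y, the remaining basis elements (now univariate) give the rest of the solution.
  y = -77/2: the earlier basis element becomes x - 65/6 = 0, giving x = 65/6 — point (65/6, -77/2).
  y = 3: the earlier basis element becomes x + 3 = 0, giving x = -3 — point (-3, 3).

{(65/6, -77/2), (-3, 3)}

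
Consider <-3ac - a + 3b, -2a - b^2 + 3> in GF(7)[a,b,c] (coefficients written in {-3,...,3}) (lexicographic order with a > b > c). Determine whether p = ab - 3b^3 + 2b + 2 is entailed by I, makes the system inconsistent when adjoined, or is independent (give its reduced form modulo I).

First compute the reduced Gröbner basis of I by Buchberger's algorithm.
f_1 = -3ac - a + 3b, LT = ac.
f_2 = -2a - b^2 + 3, LT = a.

S(f_1,f_2): lcm = ac. S = -2a + 3b^2c - b - 2c.
  leading term a: subtract (1)·f_2 from -2a + 3b^2c - b - 2c → 3b^2c + b^2 - b - 2c - 3
  leading term b^2c: no divisor's leading term divides it; move 3b^2c to the remainder.
  leading term b^2: no divisor's leading term divides it; move b^2 to the remainder.
  leading term b: no divisor's leading term divides it; move -b to the remainder.
  leading term c: no divisor's leading term divides it; move -2c to the remainder.
  leading term 1: no divisor's leading term divides it; move -3 to the remainder.
  remainder 3b^2c + b^2 - b - 2c - 3 ≠ 0; add h_3 = 3b^2c + b^2 - b - 2c - 3 to the basis.

The other S-polynomials (S(f_1,h_3), S(f_2,h_3)) all reduce to 0 modulo the current basis, so we have a Gröbner basis.
Inter-reduce: drop elements whose leading term is divisible by another's, tail-reduce, and make monic.
Reduced Gröbner basis: {a - 3b^2 + 2, b^2c - 2b^2 + 2b - 3c - 1}.
Label its elements g_1 = a - 3b^2 + 2, g_2 = b^2c - 2b^2 + 2b - 3c - 1.

Reduce p = ab - 3b^3 + 2b + 2 modulo G:
  leading term ab: subtract (b)·g_1 from ab - 3b^3 + 2b + 2 → 2
  leading term 1: no divisor's leading term divides it; move 2 to the remainder.
  normal form = 2.
The normal form is nonzero, so p ∉ I. Since p minus its normal form lies in I, I + (p) = I + (r) where r = 2; decide whether this ideal is the whole ring.
Here r = 2 is a nonzero constant, hence a unit: 1 ∈ I + (p), the Gröbner basis of I + (p) is {1}, and the enlarged system has no common solution — adjoining p is inconsistent.

Adjoining ab - 3b^3 + 2b + 2 makes the ideal the whole ring: the system is inconsistent.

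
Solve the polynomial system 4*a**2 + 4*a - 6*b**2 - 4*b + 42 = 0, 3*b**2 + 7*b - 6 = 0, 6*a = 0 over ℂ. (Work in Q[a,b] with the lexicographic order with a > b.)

{(0, -3)}

Compute a lex Gröbner basis by Buchberger's algorithm.
f_1 = 4*a**2 + 4*a - 6*b**2 - 4*b + 42, LT = a**2.
f_2 = 3*b**2 + 7*b - 6, LT = b**2.
f_3 = 6*a, LT = a.

S(f_1,f_3): lcm = a**2. S = a - 3/2*b**2 - b + 21/2.
  reduce S modulo (f_1, f_2, f_3):
  remainder 5/2*b + 15/2 ≠ 0; add h_4 = 5/2*b + 15/2 to the basis.

The other S-polynomials (S(f_1,f_2), S(f_2,f_3), S(f_1,h_4), S(f_2,h_4), S(f_3,h_4)) all reduce to 0 modulo the current basis, so we have a Gröbner basis.
Inter-reduce: drop elements whose leading term is divisible by another's, tail-reduce, and make monic.
Reduced Gröbner basis: {a, b + 3}.

A lex Gröbner basis eliminates variables successively. Here b + 3 depends only on b, with roots {-3}; lifting each root through the earlier basis elements recovers the full solutions.
  b = -3: the earlier basis element becomes a = 0, giving a = 0 — point (0, -3).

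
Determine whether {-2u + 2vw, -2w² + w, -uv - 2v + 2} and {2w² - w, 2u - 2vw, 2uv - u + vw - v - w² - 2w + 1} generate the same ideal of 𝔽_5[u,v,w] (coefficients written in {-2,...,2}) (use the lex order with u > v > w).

Yes, the ideals are equal.

Equality of ideals is decidable: compute both reduced Gröbner bases (unique for the ordering) and check whether they agree.
Buchberger on the first generating set:
f_1 = -2u + 2vw, LT = u.
f_2 = -2w² + w, LT = w².
f_3 = -uv - 2v + 2, LT = uv.

S(f_1,f_3): lcm = uv. S = -v²w - 2v + 2.
  reduce S modulo (f_1, f_2, f_3):
  remainder -v²w - 2v + 2 ≠ 0; add g_4 = -v²w - 2v + 2 to the basis.

S(f_2,g_4): lcm = v²w². S = 2v²w - 2vw + 2w.
  reduce S modulo (f_1, f_2, f_3, g_4):
  remainder -2vw + v + 2w - 1 ≠ 0; add g_5 = -2vw + v + 2w - 1 to the basis.

S(g_4,g_5): lcm = v²w. S = -2v² + vw - v - 2.
  reduce S modulo (f_1, f_2, f_3, g_4, g_5):
  remainder -2v² + 2v + w ≠ 0; add g_6 = -2v² + 2v + w to the basis.

The other S-polynomials (S(f_1,f_2), S(f_2,f_3), S(f_1,g_4), S(f_3,g_4), S(f_1,g_5), S(f_2,g_5), S(f_3,g_5), S(f_1,g_6), S(f_2,g_6), S(f_3,g_6), S(g_4,g_6), S(g_5,g_6)) all reduce to 0 modulo the current basis, so we have a Gröbner basis.
Inter-reduce: drop elements whose leading term is divisible by another's, tail-reduce, and make monic.
Reduced Gröbner basis: {u + 2v - w - 2, v² - v + 2w, vw + 2v - w - 2, w² + 2w}.

Buchberger on the second generating set:
h_1 = 2w² - w, LT = w².
h_2 = 2u - 2vw, LT = u.
h_3 = 2uv - u + vw - v - w² - 2w + 1, LT = uv.

S(h_2,h_3): lcm = uv. S = -2u - v²w + 2vw - 2v - 2w² + w + 2.
  reduce S modulo (h_1, h_2, h_3):
  remainder -v²w - 2v + 2 ≠ 0; add k_4 = -v²w - 2v + 2 to the basis.

S(h_1,k_4): lcm = v²w². S = 2v²w - 2vw + 2w.
  reduce S modulo (h_1, h_2, h_3, k_4):
  remainder -2vw + v + 2w - 1 ≠ 0; add k_5 = -2vw + v + 2w - 1 to the basis.

S(k_4,k_5): lcm = v²w. S = -2v² + vw - v - 2.
  reduce S modulo (h_1, h_2, h_3, k_4, k_5):
  remainder -2v² + 2v + w ≠ 0; add k_6 = -2v² + 2v + w to the basis.

The other S-polynomials (S(h_1,h_2), S(h_1,h_3), S(h_2,k_4), S(h_3,k_4), S(h_1,k_5), S(h_2,k_5), S(h_3,k_5), S(h_1,k_6), S(h_2,k_6), S(h_3,k_6), S(k_4,k_6), S(k_5,k_6)) all reduce to 0 modulo the current basis, so we have a Gröbner basis.
Inter-reduce: drop elements whose leading term is divisible by another's, tail-reduce, and make monic.
Reduced Gröbner basis: {u + 2v - w - 2, v² - v + 2w, vw + 2v - w - 2, w² + 2w}.

These coincide, so the ideals are equal.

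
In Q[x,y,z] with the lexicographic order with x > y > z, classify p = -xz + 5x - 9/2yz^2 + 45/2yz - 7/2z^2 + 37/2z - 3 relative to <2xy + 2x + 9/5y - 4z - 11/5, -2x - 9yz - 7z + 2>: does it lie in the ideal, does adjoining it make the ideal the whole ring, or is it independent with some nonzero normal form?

First compute the reduced Gröbner basis of I by Buchberger's algorithm.
f_1 = 2xy + 2x + 9/5y - 4z - 11/5, LT = xy.
f_2 = -2x - 9yz - 7z + 2, LT = x.

S(f_1,f_2): lcm = xy. S = x - 9/2y^2z - 7/2yz + 19/10y - 2z - 11/10.
  leading term x: subtract (-1/2)·f_2 from x - 9/2y^2z - 7/2yz + 19/10y - 2z - 11/10 → -9/2y^2z - 8yz + 19/10y - 11/2z - 1/10
  leading term y^2z: no divisor's leading term divides it; move -9/2y^2z to the remainder.
  leading term yz: no divisor's leading term divides it; move -8yz to the remainder.
  leading term y: no divisor's leading term divides it; move 19/10y to the remainder.
  leading term z: no divisor's leading term divides it; move -11/2z to the remainder.
  leading term 1: no divisor's leading term divides it; move -1/10 to the remainder.
  remainder -9/2y^2z - 8yz + 19/10y - 11/2z - 1/10 ≠ 0; add h_3 = -9/2y^2z - 8yz + 19/10y - 11/2z - 1/10 to the basis.

The other S-polynomials (S(f_1,h_3), S(f_2,h_3)) all reduce to 0 modulo the current basis, so we have a Gröbner basis.
Inter-reduce: drop elements whose leading term is divisible by another's, tail-reduce, and make monic.
Reduced Gröbner basis: {x + 9/2yz + 7/2z - 1, y^2z + 16/9yz - 19/45y + 11/9z + 1/45}.
Label its elements g_1 = x + 9/2yz + 7/2z - 1, g_2 = y^2z + 16/9yz - 19/45y + 11/9z + 1/45.

Reduce p = -xz + 5x - 9/2yz^2 + 45/2yz - 7/2z^2 + 37/2z - 3 modulo G:
  leading term xz: subtract (-z)·g_1 from -xz + 5x - 9/2yz^2 + 45/2yz - 7/2z^2 + 37/2z - 3 → 5x + 45/2yz + 35/2z - 3
  leading term x: subtract (5)·g_1 from 5x + 45/2yz + 35/2z - 3 → 2
  leading term 1: no divisor's leading term divides it; move 2 to the remainder.
  normal form = 2.
The normal form is nonzero, so p ∉ I. Since p minus its normal form lies in I, I + (p) = I + (r) where r = 2; decide whether this ideal is the whole ring.
Here r = 2 is a nonzero constant, hence a unit: 1 ∈ I + (p), the Gröbner basis of I + (p) is {1}, and the enlarged system has no common solution — adjoining p is inconsistent.

Adjoining -xz + 5x - 9/2yz^2 + 45/2yz - 7/2z^2 + 37/2z - 3 makes the ideal the whole ring: the system is inconsistent.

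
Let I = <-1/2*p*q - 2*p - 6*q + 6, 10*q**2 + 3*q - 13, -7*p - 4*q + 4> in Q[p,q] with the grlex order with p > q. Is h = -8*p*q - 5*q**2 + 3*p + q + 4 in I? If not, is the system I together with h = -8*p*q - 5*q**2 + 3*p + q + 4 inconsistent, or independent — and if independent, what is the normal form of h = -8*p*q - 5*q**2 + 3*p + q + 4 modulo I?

First compute the reduced Gröbner basis of I by Buchberger's algorithm.
f_1 = -1/2*p*q - 2*p - 6*q + 6, LT = p*q.
f_2 = 10*q**2 + 3*q - 13, LT = q**2.
f_3 = -7*p - 4*q + 4, LT = p.

S(f_1,f_2): lcm = p*q**2. S = 37/10*p*q + 12*q**2 + 13/10*p - 12*q.
  leading term p*q: subtract (-37/5)·f_1 from 37/10*p*q + 12*q**2 + 13/10*p - 12*q → 12*q**2 - 27/2*p - 282/5*q + 222/5
  leading term q**2: subtract (6/5)·f_2 from 12*q**2 - 27/2*p - 282/5*q + 222/5 → -27/2*p - 60*q + 60
  leading term p: subtract (27/14)·f_3 from -27/2*p - 60*q + 60 → -366/7*q + 366/7
  leading term q: no divisor's leading term divides it; move -366/7*q to the remainder.
  leading term 1: no divisor's leading term divides it; move 366/7 to the remainder.
  remainder -366/7*q + 366/7 ≠ 0; add k_4 = -366/7*q + 366/7 to the basis.

The other S-polynomials (S(f_1,f_3), S(f_2,f_3), S(f_1,k_4), S(f_2,k_4), S(f_3,k_4)) all reduce to 0 modulo the current basis, so we have a Gröbner basis.
Inter-reduce: drop elements whose leading term is divisible by another's, tail-reduce, and make monic.
Reduced Gröbner basis: {p, q - 1}.
Label its elements g_1 = p, g_2 = q - 1.

Reduce h = -8*p*q - 5*q**2 + 3*p + q + 4 modulo G:
  leading term p*q: subtract (-8*q)·g_1 from -8*p*q - 5*q**2 + 3*p + q + 4 → -5*q**2 + 3*p + q + 4
  leading term q**2: subtract (-5*q)·g_2 from -5*q**2 + 3*p + q + 4 → 3*p - 4*q + 4
  leading term p: subtract (3)·g_1 from 3*p - 4*q + 4 → -4*q + 4
  leading term q: subtract (-4)·g_2 from -4*q + 4 → 0
  normal form = 0.
Since the normal form is 0, h ∈ I.

-8*p*q - 5*q**2 + 3*p + q + 4 lies in I (it reduces to 0).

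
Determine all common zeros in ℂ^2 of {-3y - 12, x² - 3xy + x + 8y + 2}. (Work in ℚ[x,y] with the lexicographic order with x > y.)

{(-15, -4), (2, -4)}

Compute a lex Gröbner basis by Buchberger's algorithm.
f_1 = -3y - 12, LT = y.
f_2 = x² - 3xy + x + 8y + 2, LT = x².

The S-polynomials (S(f_1,f_2)) all reduce to 0 modulo the current basis, so we have a Gröbner basis.
Inter-reduce: drop elements whose leading term is divisible by another's, tail-reduce, and make monic.
Reduced Gröbner basis: {x² + 13x - 30, y + 4}.

Since the basis is lex-ordered, y + 4 is univariate in y. Its roots are {-4}. Back-substituting each root into the other basis elements fixes the other coordinates.
  y = -4: the earlier basis element becomes x² + 13x - 30 = 0, giving x = -15, 2 — points (-15, -4), (2, -4).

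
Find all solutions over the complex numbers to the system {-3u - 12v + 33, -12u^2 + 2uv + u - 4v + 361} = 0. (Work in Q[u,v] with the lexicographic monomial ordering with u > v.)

{(28/5, 27/20), (-5, 4)}

Compute a lex Gröbner basis by Buchberger's algorithm.
f_1 = -3u - 12v + 33, LT = u.
f_2 = -12u^2 + 2uv + u - 4v + 361, LT = u^2.

S(f_1,f_2): lcm = u^2. S = 25/6uv - 131/12u - 1/3v + 361/12.
  reduce S modulo (f_1, f_2):
  remainder -50/3v^2 + 535/6v - 90 ≠ 0; add h_3 = -50/3v^2 + 535/6v - 90 to the basis.

The other S-polynomials (S(f_1,h_3), S(f_2,h_3)) all reduce to 0 modulo the current basis, so we have a Gröbner basis.
Inter-reduce: drop elements whose leading term is divisible by another's, tail-reduce, and make monic.
Reduced Gröbner basis: {u + 4v - 11, v^2 - 107/20v + 27/5}.

A lex Gröbner basis eliminates variables successively. Here v^2 - 107/20v + 27/5 depends only on v, with roots {27/20, 4}; lifting each root through the earlier basis elements recovers the full solutions.
  v = 27/20: the earlier basis element becomes u - 28/5 = 0, giving u = 28/5 — point (28/5, 27/20).
  v = 4: the earlier basis element becomes u + 5 = 0, giving u = -5 — point (-5, 4).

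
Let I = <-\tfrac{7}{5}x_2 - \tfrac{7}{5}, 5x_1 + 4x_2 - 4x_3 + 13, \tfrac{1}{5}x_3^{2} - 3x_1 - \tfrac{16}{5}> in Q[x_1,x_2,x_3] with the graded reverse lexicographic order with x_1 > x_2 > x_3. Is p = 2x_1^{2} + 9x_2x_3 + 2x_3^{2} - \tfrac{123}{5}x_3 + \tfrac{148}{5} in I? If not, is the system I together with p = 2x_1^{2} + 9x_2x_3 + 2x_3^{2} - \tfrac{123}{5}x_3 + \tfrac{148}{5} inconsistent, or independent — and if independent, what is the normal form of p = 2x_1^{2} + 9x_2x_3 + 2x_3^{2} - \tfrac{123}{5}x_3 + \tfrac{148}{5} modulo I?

First compute the reduced Gröbner basis of I by Buchberger's algorithm.
f_1 = -\tfrac{7}{5}x_2 - \tfrac{7}{5}, LT = x_2.
f_2 = 5x_1 + 4x_2 - 4x_3 + 13, LT = x_1.
f_3 = \tfrac{1}{5}x_3^{2} - 3x_1 - \tfrac{16}{5}, LT = x_3^{2}.

The S-polynomials (S(f_1,f_2), S(f_1,f_3), S(f_2,f_3)) all reduce to 0 modulo the current basis, so we have a Gröbner basis.
Inter-reduce: drop elements whose leading term is divisible by another's, tail-reduce, and make monic.
Reduced Gröbner basis: {x_3^{2} - 12x_3 + 11, x_1 - \tfrac{4}{5}x_3 + \tfrac{9}{5}, x_2 + 1}.
Label its elements g_1 = x_3^{2} - 12x_3 + 11, g_2 = x_1 - \tfrac{4}{5}x_3 + \tfrac{9}{5}, g_3 = x_2 + 1.

Reduce p = 2x_1^{2} + 9x_2x_3 + 2x_3^{2} - \tfrac{123}{5}x_3 + \tfrac{148}{5} modulo G:
  leading term x_1^{2}: subtract (2x_1)·g_2 from 2x_1^{2} + 9x_2x_3 + 2x_3^{2} - \tfrac{123}{5}x_3 + \tfrac{148}{5} → \tfrac{8}{5}x_1x_3 + 9x_2x_3 + 2x_3^{2} - \tfrac{18}{5}x_1 - \tfrac{123}{5}x_3 + \tfrac{148}{5}
  leading term x_1x_3: subtract (\tfrac{8}{5}x_3)·g_2 from \tfrac{8}{5}x_1x_3 + 9x_2x_3 + 2x_3^{2} - \tfrac{18}{5}x_1 - \tfrac{123}{5}x_3 + \tfrac{148}{5} → 9x_2x_3 + \tfrac{82}{25}x_3^{2} - \tfrac{18}{5}x_1 - \tfrac{687}{25}x_3 + \tfrac{148}{5}
  leading term x_2x_3: subtract (9x_3)·g_3 from 9x_2x_3 + \tfrac{82}{25}x_3^{2} - \tfrac{18}{5}x_1 - \tfrac{687}{25}x_3 + \tfrac{148}{5} → \tfrac{82}{25}x_3^{2} - \tfrac{18}{5}x_1 - \tfrac{912}{25}x_3 + \tfrac{148}{5}
  leading term x_3^{2}: subtract (\tfrac{82}{25})·g_1 from \tfrac{82}{25}x_3^{2} - \tfrac{18}{5}x_1 - \tfrac{912}{25}x_3 + \tfrac{148}{5} → -\tfrac{18}{5}x_1 + \tfrac{72}{25}x_3 - \tfrac{162}{25}
  leading term x_1: subtract (-\tfrac{18}{5})·g_2 from -\tfrac{18}{5}x_1 + \tfrac{72}{25}x_3 - \tfrac{162}{25} → 0
  normal form = 0.
Since the normal form is 0, p ∈ I.

2x_1^{2} + 9x_2x_3 + 2x_3^{2} - \tfrac{123}{5}x_3 + \tfrac{148}{5} lies in I (it reduces to 0).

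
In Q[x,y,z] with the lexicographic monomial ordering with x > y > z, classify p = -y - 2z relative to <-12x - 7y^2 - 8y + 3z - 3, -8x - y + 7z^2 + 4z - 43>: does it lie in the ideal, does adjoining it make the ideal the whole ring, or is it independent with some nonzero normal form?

First compute the reduced Gröbner basis of I by Buchberger's algorithm.
f_1 = -12x - 7y^2 - 8y + 3z - 3, LT = x.
f_2 = -8x - y + 7z^2 + 4z - 43, LT = x.

S(f_1,f_2): lcm = x. S = 7/12y^2 + 13/24y + 7/8z^2 + 1/4z - 41/8.
  reduce S modulo (f_1, f_2):
  remainder 7/12y^2 + 13/24y + 7/8z^2 + 1/4z - 41/8 ≠ 0; add h_3 = 7/12y^2 + 13/24y + 7/8z^2 + 1/4z - 41/8 to the basis.

The other S-polynomials (S(f_1,h_3), S(f_2,h_3)) all reduce to 0 modulo the current basis, so we have a Gröbner basis.
Inter-reduce: drop elements whose leading term is divisible by another's, tail-reduce, and make monic.
Reduced Gröbner basis: {x + 1/8y - 7/8z^2 - 1/2z + 43/8, y^2 + 13/14y + 3/2z^2 + 3/7z - 123/14}.
Label its elements g_1 = x + 1/8y - 7/8z^2 - 1/2z + 43/8, g_2 = y^2 + 13/14y + 3/2z^2 + 3/7z - 123/14.

Reduce p = -y - 2z modulo G:
  leading term y: no divisor's leading term divides it; move -y to the remainder.
  leading term z: no divisor's leading term divides it; move -2z to the remainder.
  normal form = -y - 2z.
The normal form is nonzero, so p ∉ I. Since p minus its normal form lies in I, I + (p) = I + (r) where r = -y - 2z; decide whether this ideal is the whole ring.
Run Buchberger on G together with r (pairs among the g_i already reduce to 0 since G is a Gröbner basis):
g_1 = x + 1/8y - 7/8z^2 - 1/2z + 43/8, LT = x.
g_2 = y^2 + 13/14y + 3/2z^2 + 3/7z - 123/14, LT = y^2.
r = -y - 2z, LT = y.

S(g_2,r): lcm = y^2. S = -2yz + 13/14y + 3/2z^2 + 3/7z - 123/14.
  reduce S modulo (g_1, g_2, r):
  remainder 11/2z^2 - 10/7z - 123/14 ≠ 0; add m_4 = 11/2z^2 - 10/7z - 123/14 to the basis.

The other S-polynomials (S(g_1,g_2), S(g_1,r), S(g_1,m_4), S(g_2,m_4), S(r,m_4)) all reduce to 0 modulo the current basis, so we have a Gröbner basis.
Inter-reduce: drop elements whose leading term is divisible by another's, tail-reduce, and make monic.
Reduced Gröbner basis: {x - 43/44z + 175/44, y + 2z, z^2 - 20/77z - 123/77}.
The reduced Gröbner basis of I + (p) is {x - 43/44z + 175/44, y + 2z, z^2 - 20/77z - 123/77} ≠ {1}, a proper ideal, so the enlarged system stays consistent: p is independent of I, with normal form -y - 2z.

-y - 2z is independent of I; its normal form modulo I is -y - 2z.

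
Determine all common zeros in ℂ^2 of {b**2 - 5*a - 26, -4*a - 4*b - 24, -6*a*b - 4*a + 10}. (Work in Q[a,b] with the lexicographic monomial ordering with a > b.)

{(-5, -1)}

Compute a lex Gröbner basis by Buchberger's algorithm.
f_1 = -5*a + b**2 - 26, LT = a.
f_2 = -4*a - 4*b - 24, LT = a.
f_3 = -6*a*b - 4*a + 10, LT = a*b.

S(f_1,f_2): lcm = a. S = -1/5*b**2 - b - 4/5.
  leading term b**2: no divisor's leading term divides it; move -1/5*b**2 to the remainder.
  leading term b: no divisor's leading term divides it; move -b to the remainder.
  leading term 1: no divisor's leading term divides it; move -4/5 to the remainder.
  remainder -1/5*b**2 - b - 4/5 ≠ 0; add h_4 = -1/5*b**2 - b - 4/5 to the basis.

S(f_1,f_3): lcm = a*b. S = -2/3*a - 1/5*b**3 + 26/5*b + 5/3.
  leading term a: subtract (2/15)·f_1 from -2/3*a - 1/5*b**3 + 26/5*b + 5/3 → -1/5*b**3 - 2/15*b**2 + 26/5*b + 77/15
  leading term b**3: subtract (b)·h_4 from -1/5*b**3 - 2/15*b**2 + 26/5*b + 77/15 → 13/15*b**2 + 6*b + 77/15
  leading term b**2: subtract (-13/3)·h_4 from 13/15*b**2 + 6*b + 77/15 → 5/3*b + 5/3
  leading term b: no divisor's leading term divides it; move 5/3*b to the remainder.
  leading term 1: no divisor's leading term divides it; move 5/3 to the remainder.
  remainder 5/3*b + 5/3 ≠ 0; add h_5 = 5/3*b + 5/3 to the basis.

The other S-polynomials (S(f_2,f_3), S(f_1,h_4), S(f_2,h_4), S(f_3,h_4), S(f_1,h_5), S(f_2,h_5), S(f_3,h_5), S(h_4,h_5)) all reduce to 0 modulo the current basis, so we have a Gröbner basis.
Inter-reduce: drop elements whose leading term is divisible by another's, tail-reduce, and make monic.
Reduced Gröbner basis: {a + 5, b + 1}.

The lex basis is triangular: the last element involves only b. Solving b + 1 = 0 gives b ∈ {-1}; substituting each value into the earlier elements determines the remaining variables.
  b = -1: the earlier basis element becomes a + 5 = 0, giving a = -5 — point (-5, -1).
Check: every point annihilates each of the original generators.
This is the nonlinear analogue of row-reducing a linear system.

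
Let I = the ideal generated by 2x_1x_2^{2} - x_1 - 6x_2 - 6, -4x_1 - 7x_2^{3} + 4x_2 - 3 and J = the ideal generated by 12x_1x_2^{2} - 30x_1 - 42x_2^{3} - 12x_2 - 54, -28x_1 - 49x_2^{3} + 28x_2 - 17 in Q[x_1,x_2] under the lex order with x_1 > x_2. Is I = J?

For a fixed monomial order, each ideal has a unique reduced Gröbner basis; comparing bases decides equality.
Buchberger on the first generating set:
f_1 = 2x_1x_2^{2} - x_1 - 6x_2 - 6, LT = x_1x_2^{2}.
f_2 = -4x_1 - 7x_2^{3} + 4x_2 - 3, LT = x_1.

S(f_1,f_2): lcm = x_1x_2^{2}. S = -\tfrac{1}{2}x_1 - \tfrac{7}{4}x_2^{5} + x_2^{3} - \tfrac{3}{4}x_2^{2} - 3x_2 - 3.
  leading term x_1: subtract (\tfrac{1}{8})·f_2 from -\tfrac{1}{2}x_1 - \tfrac{7}{4}x_2^{5} + x_2^{3} - \tfrac{3}{4}x_2^{2} - 3x_2 - 3 → -\tfrac{7}{4}x_2^{5} + \tfrac{15}{8}x_2^{3} - \tfrac{3}{4}x_2^{2} - \tfrac{7}{2}x_2 - \tfrac{21}{8}
  leading term x_2^{5}: no divisor's leading term divides it; move -\tfrac{7}{4}x_2^{5} to the remainder.
  leading term x_2^{3}: no divisor's leading term divides it; move \tfrac{15}{8}x_2^{3} to the remainder.
  leading term x_2^{2}: no divisor's leading term divides it; move -\tfrac{3}{4}x_2^{2} to the remainder.
  leading term x_2: no divisor's leading term divides it; move -\tfrac{7}{2}x_2 to the remainder.
  leading term 1: no divisor's leading term divides it; move -\tfrac{21}{8} to the remainder.
  remainder -\tfrac{7}{4}x_2^{5} + \tfrac{15}{8}x_2^{3} - \tfrac{3}{4}x_2^{2} - \tfrac{7}{2}x_2 - \tfrac{21}{8} ≠ 0; add g_3 = -\tfrac{7}{4}x_2^{5} + \tfrac{15}{8}x_2^{3} - \tfrac{3}{4}x_2^{2} - \tfrac{7}{2}x_2 - \tfrac{21}{8} to the basis.

The other S-polynomials (S(f_1,g_3), S(f_2,g_3)) all reduce to 0 modulo the current basis, so we have a Gröbner basis.
Inter-reduce: drop elements whose leading term is divisible by another's, tail-reduce, and make monic.
Reduced Gröbner basis: {x_1 + \tfrac{7}{4}x_2^{3} - x_2 + \tfrac{3}{4}, x_2^{5} - \tfrac{15}{14}x_2^{3} + \tfrac{3}{7}x_2^{2} + 2x_2 + \tfrac{3}{2}}.

Buchberger on the second generating set:
h_1 = 12x_1x_2^{2} - 30x_1 - 42x_2^{3} - 12x_2 - 54, LT = x_1x_2^{2}.
h_2 = -28x_1 - 49x_2^{3} + 28x_2 - 17, LT = x_1.

S(h_1,h_2): lcm = x_1x_2^{2}. S = -\tfrac{5}{2}x_1 - \tfrac{7}{4}x_2^{5} - \tfrac{5}{2}x_2^{3} - \tfrac{17}{28}x_2^{2} - x_2 - \tfrac{9}{2}.
  leading term x_1: subtract (\tfrac{5}{56})·h_2 from -\tfrac{5}{2}x_1 - \tfrac{7}{4}x_2^{5} - \tfrac{5}{2}x_2^{3} - \tfrac{17}{28}x_2^{2} - x_2 - \tfrac{9}{2} → -\tfrac{7}{4}x_2^{5} + \tfrac{15}{8}x_2^{3} - \tfrac{17}{28}x_2^{2} - \tfrac{7}{2}x_2 - \tfrac{167}{56}
  leading term x_2^{5}: no divisor's leading term divides it; move -\tfrac{7}{4}x_2^{5} to the remainder.
  leading term x_2^{3}: no divisor's leading term divides it; move \tfrac{15}{8}x_2^{3} to the remainder.
  leading term x_2^{2}: no divisor's leading term divides it; move -\tfrac{17}{28}x_2^{2} to the remainder.
  leading term x_2: no divisor's leading term divides it; move -\tfrac{7}{2}x_2 to the remainder.
  leading term 1: no divisor's leading term divides it; move -\tfrac{167}{56} to the remainder.
  remainder -\tfrac{7}{4}x_2^{5} + \tfrac{15}{8}x_2^{3} - \tfrac{17}{28}x_2^{2} - \tfrac{7}{2}x_2 - \tfrac{167}{56} ≠ 0; add k_3 = -\tfrac{7}{4}x_2^{5} + \tfrac{15}{8}x_2^{3} - \tfrac{17}{28}x_2^{2} - \tfrac{7}{2}x_2 - \tfrac{167}{56} to the basis.

The other S-polynomials (S(h_1,k_3), S(h_2,k_3)) all reduce to 0 modulo the current basis, so we have a Gröbner basis.
Inter-reduce: drop elements whose leading term is divisible by another's, tail-reduce, and make monic.
Reduced Gröbner basis: {x_1 + \tfrac{7}{4}x_2^{3} - x_2 + \tfrac{17}{28}, x_2^{5} - \tfrac{15}{14}x_2^{3} + \tfrac{17}{49}x_2^{2} + 2x_2 + \tfrac{167}{98}}.

Since the reduced bases disagree, the two ideals are not the same.
The choice of monomial ordering does not affect the verdict — as long as both bases are computed under the same ordering, their equality decides ideal equality.

No, the ideals differ.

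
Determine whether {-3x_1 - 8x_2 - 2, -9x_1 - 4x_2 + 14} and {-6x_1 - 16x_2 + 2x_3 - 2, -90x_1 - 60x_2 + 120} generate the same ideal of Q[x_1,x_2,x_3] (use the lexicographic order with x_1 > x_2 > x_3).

Equality of ideals is decidable: compute both reduced Gröbner bases (unique for the ordering) and check whether they agree.
Buchberger on the first generating set:
f_1 = -3x_1 - 8x_2 - 2, LT = x_1.
f_2 = -9x_1 - 4x_2 + 14, LT = x_1.

S(f_1,f_2): lcm = x_1. S = 20/9x_2 + 20/9.
  leading term x_2: no divisor's leading term divides it; move 20/9x_2 to the remainder.
  leading term 1: no divisor's leading term divides it; move 20/9 to the remainder.
  remainder 20/9x_2 + 20/9 ≠ 0; add g_3 = 20/9x_2 + 20/9 to the basis.

The other S-polynomials (S(f_1,g_3), S(f_2,g_3)) all reduce to 0 modulo the current basis, so we have a Gröbner basis.
Inter-reduce: drop elements whose leading term is divisible by another's, tail-reduce, and make monic.
Reduced Gröbner basis: {x_1 - 2, x_2 + 1}.

Buchberger on the second generating set:
h_1 = -6x_1 - 16x_2 + 2x_3 - 2, LT = x_1.
h_2 = -90x_1 - 60x_2 + 120, LT = x_1.

S(h_1,h_2): lcm = x_1. S = 2x_2 - 1/3x_3 + 5/3.
  leading term x_2: no divisor's leading term divides it; move 2x_2 to the remainder.
  leading term x_3: no divisor's leading term divides it; move -1/3x_3 to the remainder.
  leading term 1: no divisor's leading term divides it; move 5/3 to the remainder.
  remainder 2x_2 - 1/3x_3 + 5/3 ≠ 0; add k_3 = 2x_2 - 1/3x_3 + 5/3 to the basis.

The other S-polynomials (S(h_1,k_3), S(h_2,k_3)) all reduce to 0 modulo the current basis, so we have a Gröbner basis.
Inter-reduce: drop elements whose leading term is divisible by another's, tail-reduce, and make monic.
Reduced Gröbner basis: {x_1 + 1/9x_3 - 17/9, x_2 - 1/6x_3 + 5/6}.

The bases are distinct; the ideals are different.

No, the ideals differ.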